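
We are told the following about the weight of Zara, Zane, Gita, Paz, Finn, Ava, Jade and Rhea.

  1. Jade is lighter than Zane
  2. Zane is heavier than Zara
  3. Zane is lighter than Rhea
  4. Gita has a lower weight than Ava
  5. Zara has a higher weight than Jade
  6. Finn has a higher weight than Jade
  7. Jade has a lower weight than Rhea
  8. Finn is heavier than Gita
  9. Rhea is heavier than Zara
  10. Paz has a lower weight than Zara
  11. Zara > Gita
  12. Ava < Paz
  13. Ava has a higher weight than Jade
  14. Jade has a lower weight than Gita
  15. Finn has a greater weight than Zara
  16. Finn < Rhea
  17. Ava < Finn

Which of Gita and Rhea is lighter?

Gita

Gita < Ava and Ava < Paz give Gita < Paz.
With Paz < Zara: Gita < Ava < Paz < Zara.
Then Zara < Finn extends the chain to Finn.
With Finn < Rhea: Gita < Ava < Paz < Zara < Finn < Rhea.
So Gita < Rhea; Gita is the lighter of the two.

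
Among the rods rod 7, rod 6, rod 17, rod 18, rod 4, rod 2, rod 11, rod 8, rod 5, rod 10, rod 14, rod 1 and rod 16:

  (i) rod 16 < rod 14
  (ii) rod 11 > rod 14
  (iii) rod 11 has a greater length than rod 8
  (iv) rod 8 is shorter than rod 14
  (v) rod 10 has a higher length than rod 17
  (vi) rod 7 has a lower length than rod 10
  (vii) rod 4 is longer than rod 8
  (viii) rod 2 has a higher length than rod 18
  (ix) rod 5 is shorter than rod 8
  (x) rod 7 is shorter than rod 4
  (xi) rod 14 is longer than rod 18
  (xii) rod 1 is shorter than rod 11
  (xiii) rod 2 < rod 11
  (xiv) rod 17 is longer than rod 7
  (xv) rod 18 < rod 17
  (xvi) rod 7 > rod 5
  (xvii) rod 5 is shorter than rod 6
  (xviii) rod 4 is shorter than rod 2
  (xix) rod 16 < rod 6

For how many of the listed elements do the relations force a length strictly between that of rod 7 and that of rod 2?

1

The relations place rod 7 below rod 2. An element lies strictly between them when it is forced above rod 7 and also forced below rod 2.
Above rod 7: {rod 4, rod 17, rod 10, rod 11}. Below rod 2: {rod 18, rod 5, rod 8, rod 4}.
Intersection: {rod 4} — 1.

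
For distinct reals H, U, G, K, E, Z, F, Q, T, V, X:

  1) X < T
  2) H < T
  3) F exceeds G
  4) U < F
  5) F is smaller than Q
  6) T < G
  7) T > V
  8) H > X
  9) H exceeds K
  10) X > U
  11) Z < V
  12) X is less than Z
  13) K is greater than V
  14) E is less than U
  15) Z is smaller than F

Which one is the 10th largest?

Chaining the given pairs: E < U < X < Z < V < K < H < T < G < F < Q.
The 10th largest is U.

U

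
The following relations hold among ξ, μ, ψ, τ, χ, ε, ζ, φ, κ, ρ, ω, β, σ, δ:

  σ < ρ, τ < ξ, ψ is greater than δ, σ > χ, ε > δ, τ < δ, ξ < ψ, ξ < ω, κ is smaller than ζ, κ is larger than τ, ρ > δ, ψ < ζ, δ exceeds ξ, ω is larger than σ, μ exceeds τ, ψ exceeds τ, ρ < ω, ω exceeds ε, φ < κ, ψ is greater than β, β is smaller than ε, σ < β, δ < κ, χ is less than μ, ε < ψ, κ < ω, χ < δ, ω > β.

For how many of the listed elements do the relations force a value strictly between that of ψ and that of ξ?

The relations place ξ below ψ. An element lies strictly between them when it is forced above ξ and also forced below ψ.
Above ξ: {δ, κ, ρ, ε, ω, ζ}. Below ψ: {χ, σ, τ, δ, β, ε}.
Intersection: {δ, ε} — 2.

2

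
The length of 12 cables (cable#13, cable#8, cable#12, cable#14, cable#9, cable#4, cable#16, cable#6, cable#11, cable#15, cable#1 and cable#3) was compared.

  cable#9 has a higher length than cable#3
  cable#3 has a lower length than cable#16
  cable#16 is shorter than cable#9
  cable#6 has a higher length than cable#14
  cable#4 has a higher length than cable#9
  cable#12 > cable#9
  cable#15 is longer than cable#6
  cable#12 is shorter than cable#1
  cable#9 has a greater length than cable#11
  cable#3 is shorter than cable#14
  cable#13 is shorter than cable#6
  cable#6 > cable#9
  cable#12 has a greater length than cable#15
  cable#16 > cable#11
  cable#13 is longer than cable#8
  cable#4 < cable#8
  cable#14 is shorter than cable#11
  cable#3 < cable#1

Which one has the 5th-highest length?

cable#13

Piecing the relations together gives one ordering: cable#3 < cable#14 < cable#11 < cable#16 < cable#9 < cable#4 < cable#8 < cable#13 < cable#6 < cable#15 < cable#12 < cable#1.
The 5th largest is cable#13.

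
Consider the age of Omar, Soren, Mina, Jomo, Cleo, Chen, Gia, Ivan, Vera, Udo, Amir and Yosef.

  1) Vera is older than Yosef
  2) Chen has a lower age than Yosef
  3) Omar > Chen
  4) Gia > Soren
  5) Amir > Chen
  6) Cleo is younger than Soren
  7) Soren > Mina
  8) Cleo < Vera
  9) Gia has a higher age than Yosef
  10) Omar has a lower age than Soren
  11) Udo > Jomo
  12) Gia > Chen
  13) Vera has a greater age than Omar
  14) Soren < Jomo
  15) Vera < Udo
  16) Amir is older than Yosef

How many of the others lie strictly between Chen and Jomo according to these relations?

Chaining upward from Chen reaches: Omar, Yosef, Soren, Amir, Vera, Udo, Gia.
Chaining downward from Jomo reaches: Mina, Cleo, Omar, Soren.
Strictly between Chen and Jomo are those in both lists: Omar, Soren — 2 elements.

2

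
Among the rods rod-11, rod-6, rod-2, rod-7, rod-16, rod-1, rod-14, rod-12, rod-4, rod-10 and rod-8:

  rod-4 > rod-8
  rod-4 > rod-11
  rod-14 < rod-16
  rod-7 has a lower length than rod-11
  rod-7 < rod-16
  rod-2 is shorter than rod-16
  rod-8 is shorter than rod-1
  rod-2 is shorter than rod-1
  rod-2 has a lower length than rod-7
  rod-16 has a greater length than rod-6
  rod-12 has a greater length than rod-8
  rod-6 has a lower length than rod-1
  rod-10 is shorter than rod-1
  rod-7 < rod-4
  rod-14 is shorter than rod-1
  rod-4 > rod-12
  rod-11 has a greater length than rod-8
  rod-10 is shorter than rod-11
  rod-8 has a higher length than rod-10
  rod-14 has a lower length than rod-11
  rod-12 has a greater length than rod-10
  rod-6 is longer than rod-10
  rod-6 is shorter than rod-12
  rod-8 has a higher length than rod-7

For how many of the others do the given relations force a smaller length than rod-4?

8

From rod-4 the given relations immediately reach rod-7, rod-8, rod-11, rod-12.
From those, rod-2, rod-14, rod-10, rod-6 — 8 in total.
No other element is forced below rod-4 by the given relations, so the count is 8.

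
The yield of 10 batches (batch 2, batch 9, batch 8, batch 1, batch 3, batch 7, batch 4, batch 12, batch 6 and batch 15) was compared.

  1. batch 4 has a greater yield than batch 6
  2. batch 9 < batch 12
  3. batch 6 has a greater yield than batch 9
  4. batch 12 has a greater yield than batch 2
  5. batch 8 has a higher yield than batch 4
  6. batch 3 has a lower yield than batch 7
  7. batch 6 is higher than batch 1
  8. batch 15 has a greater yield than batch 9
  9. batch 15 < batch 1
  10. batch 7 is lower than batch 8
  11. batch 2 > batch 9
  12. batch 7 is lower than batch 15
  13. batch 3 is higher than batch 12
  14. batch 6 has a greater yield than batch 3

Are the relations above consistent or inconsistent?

Every relation is compatible with batch 9 < batch 2 < batch 12 < batch 3 < batch 7 < batch 15 < batch 1 < batch 6 < batch 4 < batch 8; the set is consistent.

consistent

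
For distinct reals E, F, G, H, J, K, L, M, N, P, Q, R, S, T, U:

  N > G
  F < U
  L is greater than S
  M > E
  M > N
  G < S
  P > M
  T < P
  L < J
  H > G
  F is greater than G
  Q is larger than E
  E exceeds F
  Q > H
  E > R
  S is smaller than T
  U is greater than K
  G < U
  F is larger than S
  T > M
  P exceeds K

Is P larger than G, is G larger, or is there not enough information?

G < S and S < F give G < F.
Then F < E extends the chain to E.
Then E < M extends the chain to M.
With M < T: G < S < F < E < M < T.
Then T < P extends the chain to P.
So P is larger.

P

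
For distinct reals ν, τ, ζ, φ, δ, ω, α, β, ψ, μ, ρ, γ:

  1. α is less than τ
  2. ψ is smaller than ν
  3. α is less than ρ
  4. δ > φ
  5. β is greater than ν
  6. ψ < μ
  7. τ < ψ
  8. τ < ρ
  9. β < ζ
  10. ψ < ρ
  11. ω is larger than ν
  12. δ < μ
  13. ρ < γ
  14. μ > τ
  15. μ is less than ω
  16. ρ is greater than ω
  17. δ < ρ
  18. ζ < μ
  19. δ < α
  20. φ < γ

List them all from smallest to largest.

Each adjacent pair is fixed by a given relation: φ < δ; δ < α; α < τ; τ < ψ; ψ < ν; ν < β; β < ζ; ζ < μ; μ < ω; ω < ρ; ρ < γ. Chaining them end to end gives the full order.

φ < δ < α < τ < ψ < ν < β < ζ < μ < ω < ρ < γ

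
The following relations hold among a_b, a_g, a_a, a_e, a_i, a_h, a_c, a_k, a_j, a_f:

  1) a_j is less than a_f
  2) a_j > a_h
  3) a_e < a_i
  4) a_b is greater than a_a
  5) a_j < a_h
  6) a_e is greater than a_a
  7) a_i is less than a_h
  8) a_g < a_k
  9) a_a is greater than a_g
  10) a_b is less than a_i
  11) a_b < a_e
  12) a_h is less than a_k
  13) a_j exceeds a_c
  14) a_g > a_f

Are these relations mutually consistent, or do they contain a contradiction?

We have a_h < a_j stated directly, yet also a_j < a_f < a_g < a_a < a_b < a_e < a_i < a_h by chaining the others — so a_j < a_h. Contradiction.

inconsistent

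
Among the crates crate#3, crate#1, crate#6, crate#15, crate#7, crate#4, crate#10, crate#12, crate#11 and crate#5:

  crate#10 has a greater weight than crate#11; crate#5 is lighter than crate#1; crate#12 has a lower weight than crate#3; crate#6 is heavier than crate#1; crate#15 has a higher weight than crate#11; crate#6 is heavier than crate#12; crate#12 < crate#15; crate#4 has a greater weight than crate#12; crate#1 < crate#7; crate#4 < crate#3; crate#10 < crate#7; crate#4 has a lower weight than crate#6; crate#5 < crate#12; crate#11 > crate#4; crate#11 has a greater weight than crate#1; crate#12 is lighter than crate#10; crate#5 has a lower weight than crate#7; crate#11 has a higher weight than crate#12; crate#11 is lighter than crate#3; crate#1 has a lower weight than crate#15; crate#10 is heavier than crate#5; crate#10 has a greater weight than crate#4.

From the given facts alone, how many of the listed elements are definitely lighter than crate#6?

4

The elements the relations force below crate#6 are crate#5, crate#12, crate#1, crate#4 — no chain reaches any other.
That is 4.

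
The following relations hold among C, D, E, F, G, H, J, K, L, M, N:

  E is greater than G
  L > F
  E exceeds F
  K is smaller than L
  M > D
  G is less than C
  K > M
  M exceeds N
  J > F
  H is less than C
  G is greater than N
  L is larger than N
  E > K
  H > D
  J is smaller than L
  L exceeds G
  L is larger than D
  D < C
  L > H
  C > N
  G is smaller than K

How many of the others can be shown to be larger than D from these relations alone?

6

From D the given relations immediately reach H, M, C, L.
From those, K — 5 in total.
From those, E — 6 in total.
Nothing else is reachable above D; 6 in all.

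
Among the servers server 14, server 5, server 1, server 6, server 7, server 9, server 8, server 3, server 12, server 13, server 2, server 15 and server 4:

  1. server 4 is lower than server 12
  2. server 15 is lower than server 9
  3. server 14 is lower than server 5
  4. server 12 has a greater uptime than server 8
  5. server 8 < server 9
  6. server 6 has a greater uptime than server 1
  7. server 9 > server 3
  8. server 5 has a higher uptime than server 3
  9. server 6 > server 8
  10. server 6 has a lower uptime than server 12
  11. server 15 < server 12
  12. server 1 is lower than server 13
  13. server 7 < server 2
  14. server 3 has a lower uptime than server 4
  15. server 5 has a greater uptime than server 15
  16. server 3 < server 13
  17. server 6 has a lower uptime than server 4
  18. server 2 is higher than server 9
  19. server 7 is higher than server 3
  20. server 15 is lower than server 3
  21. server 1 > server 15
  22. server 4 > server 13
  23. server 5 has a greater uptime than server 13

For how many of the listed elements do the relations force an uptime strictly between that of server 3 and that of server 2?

2

The relations place server 3 below server 2. An element lies strictly between them when it is forced above server 3 and also forced below server 2.
Above server 3: {server 13, server 9, server 7, server 4, server 5, server 12}. Below server 2: {server 15, server 8, server 9, server 7}.
Intersection: {server 9, server 7} — 2.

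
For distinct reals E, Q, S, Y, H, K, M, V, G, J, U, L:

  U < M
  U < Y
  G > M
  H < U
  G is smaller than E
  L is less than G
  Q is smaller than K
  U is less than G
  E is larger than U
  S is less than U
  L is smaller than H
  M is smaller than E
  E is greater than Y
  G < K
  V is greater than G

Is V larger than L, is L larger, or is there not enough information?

V

L < H < U < M < G < V, by transitivity through H, U, M, G.
So V is larger.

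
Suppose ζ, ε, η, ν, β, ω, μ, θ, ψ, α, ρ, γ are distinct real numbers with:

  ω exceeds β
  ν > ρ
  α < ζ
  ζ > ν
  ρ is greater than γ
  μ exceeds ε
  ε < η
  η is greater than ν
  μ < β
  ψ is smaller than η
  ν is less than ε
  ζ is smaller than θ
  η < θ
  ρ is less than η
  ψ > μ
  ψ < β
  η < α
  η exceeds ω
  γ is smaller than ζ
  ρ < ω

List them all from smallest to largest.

γ < ρ < ν < ε < μ < ψ < β < ω < η < α < ζ < θ

The consecutive links are each given: γ < ρ; ρ < ν; ν < ε; ε < μ; μ < ψ; ψ < β; β < ω; ω < η; η < α; α < ζ; ζ < θ.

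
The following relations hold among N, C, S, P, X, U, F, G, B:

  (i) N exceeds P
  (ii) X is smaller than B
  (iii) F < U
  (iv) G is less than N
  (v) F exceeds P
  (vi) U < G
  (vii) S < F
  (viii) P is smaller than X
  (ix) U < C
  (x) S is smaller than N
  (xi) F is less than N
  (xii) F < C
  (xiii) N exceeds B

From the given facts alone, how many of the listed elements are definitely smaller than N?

From N the given relations immediately reach P, S, B, F, G.
From those, X, U — 7 in total.
Nothing else is reachable below N; 7 in all.

7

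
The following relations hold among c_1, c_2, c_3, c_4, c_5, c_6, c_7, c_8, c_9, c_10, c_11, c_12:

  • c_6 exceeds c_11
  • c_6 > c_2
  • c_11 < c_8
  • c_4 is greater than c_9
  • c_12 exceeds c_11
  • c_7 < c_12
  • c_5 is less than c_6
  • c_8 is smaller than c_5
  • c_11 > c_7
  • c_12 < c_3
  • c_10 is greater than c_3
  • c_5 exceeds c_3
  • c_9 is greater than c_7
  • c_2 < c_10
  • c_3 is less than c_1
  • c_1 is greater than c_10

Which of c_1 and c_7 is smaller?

Following the relations from c_7: c_7 < c_11 < c_12 < c_3 < c_10 < c_1.
So c_7 < c_1; c_7 is the smaller of the two.

c_7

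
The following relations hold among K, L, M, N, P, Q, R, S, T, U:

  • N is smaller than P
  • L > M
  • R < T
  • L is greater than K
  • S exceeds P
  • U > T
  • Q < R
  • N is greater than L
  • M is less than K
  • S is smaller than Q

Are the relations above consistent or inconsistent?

consistent

Every relation is compatible with M < K < L < N < P < S < Q < R < T < U; the set is consistent.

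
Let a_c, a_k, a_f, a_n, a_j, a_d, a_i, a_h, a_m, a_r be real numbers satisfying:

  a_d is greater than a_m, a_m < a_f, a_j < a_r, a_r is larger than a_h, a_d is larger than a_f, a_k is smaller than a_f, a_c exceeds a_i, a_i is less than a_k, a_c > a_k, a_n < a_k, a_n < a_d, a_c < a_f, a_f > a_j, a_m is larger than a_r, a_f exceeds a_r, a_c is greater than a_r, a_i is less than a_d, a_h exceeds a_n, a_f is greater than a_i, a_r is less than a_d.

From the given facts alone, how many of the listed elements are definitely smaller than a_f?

8

The elements the relations force below a_f are a_n, a_h, a_j, a_i, a_r, a_k, a_c, a_m — no chain reaches any other.
That is 8.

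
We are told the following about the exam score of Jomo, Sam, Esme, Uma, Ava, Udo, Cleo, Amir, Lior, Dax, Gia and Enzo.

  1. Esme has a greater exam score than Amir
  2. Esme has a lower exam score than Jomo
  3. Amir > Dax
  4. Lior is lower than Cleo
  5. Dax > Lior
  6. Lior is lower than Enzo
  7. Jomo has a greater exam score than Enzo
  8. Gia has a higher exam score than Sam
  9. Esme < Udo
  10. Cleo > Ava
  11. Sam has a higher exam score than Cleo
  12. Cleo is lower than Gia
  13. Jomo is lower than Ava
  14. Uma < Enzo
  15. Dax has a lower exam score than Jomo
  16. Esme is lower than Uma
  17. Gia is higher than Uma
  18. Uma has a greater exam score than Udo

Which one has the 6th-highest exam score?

Enzo

Chaining the given pairs: Lior < Dax < Amir < Esme < Udo < Uma < Enzo < Jomo < Ava < Cleo < Sam < Gia.
Counting 6 from the largest end gives Enzo.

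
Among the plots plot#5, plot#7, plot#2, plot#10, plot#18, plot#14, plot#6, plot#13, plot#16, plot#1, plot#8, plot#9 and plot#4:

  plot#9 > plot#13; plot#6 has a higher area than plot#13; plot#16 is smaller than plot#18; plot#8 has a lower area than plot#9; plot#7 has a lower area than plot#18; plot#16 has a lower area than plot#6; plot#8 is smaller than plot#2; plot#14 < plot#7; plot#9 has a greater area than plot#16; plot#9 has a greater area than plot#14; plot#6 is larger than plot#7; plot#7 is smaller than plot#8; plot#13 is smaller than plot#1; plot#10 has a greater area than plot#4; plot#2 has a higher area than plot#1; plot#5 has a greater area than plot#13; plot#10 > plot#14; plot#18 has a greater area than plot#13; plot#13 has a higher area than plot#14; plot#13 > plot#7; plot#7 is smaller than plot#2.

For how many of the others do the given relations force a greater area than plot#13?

The elements the relations force above plot#13 are plot#1, plot#9, plot#2, plot#6, plot#5, plot#18 — no chain reaches any other.
That is 6.

6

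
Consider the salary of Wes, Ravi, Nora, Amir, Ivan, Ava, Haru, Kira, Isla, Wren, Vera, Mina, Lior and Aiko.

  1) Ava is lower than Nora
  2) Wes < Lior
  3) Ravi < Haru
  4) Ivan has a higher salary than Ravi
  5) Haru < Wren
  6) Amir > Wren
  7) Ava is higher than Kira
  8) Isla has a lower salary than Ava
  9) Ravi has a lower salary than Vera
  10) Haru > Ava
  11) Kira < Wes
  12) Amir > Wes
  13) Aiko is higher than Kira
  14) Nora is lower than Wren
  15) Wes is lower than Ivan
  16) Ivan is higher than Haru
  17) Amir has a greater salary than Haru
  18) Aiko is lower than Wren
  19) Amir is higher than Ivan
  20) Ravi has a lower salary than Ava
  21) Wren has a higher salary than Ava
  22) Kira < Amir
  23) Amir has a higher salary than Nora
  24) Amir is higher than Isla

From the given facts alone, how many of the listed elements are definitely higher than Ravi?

7

Directly above Ravi: Vera, Ava, Haru, Ivan.
One step further: Nora, Wren, Amir (7 so far).
Nothing else is reachable above Ravi; 7 in all.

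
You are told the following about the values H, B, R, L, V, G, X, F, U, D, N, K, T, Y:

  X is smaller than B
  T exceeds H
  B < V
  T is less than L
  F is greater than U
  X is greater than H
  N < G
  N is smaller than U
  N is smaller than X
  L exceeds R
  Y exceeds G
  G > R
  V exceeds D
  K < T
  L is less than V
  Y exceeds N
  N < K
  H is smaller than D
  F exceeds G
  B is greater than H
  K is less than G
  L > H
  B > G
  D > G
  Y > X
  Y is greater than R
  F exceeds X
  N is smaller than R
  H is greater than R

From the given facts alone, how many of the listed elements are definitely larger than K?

8

Directly above K: G, T.
One step further: L, Y, D, B, F (7 so far).
One step further: V (8 so far).
Nothing else is reachable above K; 8 in all.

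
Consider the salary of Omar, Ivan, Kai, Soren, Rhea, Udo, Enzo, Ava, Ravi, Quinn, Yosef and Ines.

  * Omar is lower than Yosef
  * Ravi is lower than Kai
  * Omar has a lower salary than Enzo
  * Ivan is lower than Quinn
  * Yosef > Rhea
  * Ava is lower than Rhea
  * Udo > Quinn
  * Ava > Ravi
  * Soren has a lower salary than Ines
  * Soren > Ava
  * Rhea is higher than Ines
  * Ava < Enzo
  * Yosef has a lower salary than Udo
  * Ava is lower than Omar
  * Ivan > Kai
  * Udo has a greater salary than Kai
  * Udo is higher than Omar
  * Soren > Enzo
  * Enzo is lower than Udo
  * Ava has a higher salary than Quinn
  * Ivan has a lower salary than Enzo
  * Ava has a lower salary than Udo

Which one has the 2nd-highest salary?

Yosef

The consecutive relations fix a unique order: Ravi < Kai < Ivan < Quinn < Ava < Omar < Enzo < Soren < Ines < Rhea < Yosef < Udo.
The 2nd largest is Yosef.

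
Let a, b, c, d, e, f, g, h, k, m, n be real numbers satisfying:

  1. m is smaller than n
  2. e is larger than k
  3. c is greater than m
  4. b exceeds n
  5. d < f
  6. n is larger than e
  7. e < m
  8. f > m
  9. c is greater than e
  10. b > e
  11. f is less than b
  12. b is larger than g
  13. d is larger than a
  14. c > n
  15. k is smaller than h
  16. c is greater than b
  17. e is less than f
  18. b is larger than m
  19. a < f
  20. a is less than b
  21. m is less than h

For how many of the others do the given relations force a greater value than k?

7

The elements the relations force above k are e, m, h, f, n, b, c — no chain reaches any other.
That is 7.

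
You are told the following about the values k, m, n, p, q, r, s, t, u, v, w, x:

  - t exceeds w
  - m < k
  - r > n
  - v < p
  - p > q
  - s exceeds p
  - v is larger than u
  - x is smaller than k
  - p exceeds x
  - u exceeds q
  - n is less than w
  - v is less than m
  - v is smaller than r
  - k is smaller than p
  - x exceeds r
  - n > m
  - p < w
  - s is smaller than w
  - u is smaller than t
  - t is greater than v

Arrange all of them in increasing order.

Nothing is placed below q, so it is least; from there q < u; u < v; v < m; m < n; n < r; r < x; x < k; k < p; p < s; s < w; w < t, each given directly.

q < u < v < m < n < r < x < k < p < s < w < t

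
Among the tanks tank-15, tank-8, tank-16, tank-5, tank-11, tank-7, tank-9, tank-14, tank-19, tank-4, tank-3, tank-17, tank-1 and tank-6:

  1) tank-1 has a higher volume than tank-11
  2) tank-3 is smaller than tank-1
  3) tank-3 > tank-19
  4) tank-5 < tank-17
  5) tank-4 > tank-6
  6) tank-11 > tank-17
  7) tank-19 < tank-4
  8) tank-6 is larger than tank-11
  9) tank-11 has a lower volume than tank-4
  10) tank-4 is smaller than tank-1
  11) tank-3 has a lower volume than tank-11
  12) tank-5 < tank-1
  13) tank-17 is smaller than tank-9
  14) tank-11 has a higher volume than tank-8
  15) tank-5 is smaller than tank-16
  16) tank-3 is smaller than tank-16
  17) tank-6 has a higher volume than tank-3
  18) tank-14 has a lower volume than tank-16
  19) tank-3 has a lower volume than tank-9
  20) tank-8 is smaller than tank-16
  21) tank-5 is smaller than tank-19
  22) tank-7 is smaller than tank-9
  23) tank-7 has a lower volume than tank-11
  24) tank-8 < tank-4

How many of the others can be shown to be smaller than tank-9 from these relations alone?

The elements the relations force below tank-9 are tank-5, tank-19, tank-17, tank-3, tank-7 — no chain reaches any other.
That is 5.

5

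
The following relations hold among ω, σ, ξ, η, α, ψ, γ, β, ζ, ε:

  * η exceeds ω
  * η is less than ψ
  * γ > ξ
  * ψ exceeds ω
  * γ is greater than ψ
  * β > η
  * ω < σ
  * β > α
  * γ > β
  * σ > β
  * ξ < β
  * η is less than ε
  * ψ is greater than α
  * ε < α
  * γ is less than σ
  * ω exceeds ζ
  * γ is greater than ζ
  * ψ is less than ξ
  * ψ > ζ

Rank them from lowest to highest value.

Each adjacent pair is fixed by a given relation: ζ < ω; ω < η; η < ε; ε < α; α < ψ; ψ < ξ; ξ < β; β < γ; γ < σ. Chaining them end to end gives the full order.

ζ < ω < η < ε < α < ψ < ξ < β < γ < σ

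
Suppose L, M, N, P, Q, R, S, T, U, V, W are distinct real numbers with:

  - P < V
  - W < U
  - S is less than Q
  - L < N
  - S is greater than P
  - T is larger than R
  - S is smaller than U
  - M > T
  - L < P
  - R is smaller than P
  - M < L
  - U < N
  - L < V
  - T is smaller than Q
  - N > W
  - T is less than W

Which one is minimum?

R

Chaining upward from R: directly above it, T, P; then M, W, V, S, Q; then L, U, N.
That covers every other element, and nothing is given below R, so R is the minimum.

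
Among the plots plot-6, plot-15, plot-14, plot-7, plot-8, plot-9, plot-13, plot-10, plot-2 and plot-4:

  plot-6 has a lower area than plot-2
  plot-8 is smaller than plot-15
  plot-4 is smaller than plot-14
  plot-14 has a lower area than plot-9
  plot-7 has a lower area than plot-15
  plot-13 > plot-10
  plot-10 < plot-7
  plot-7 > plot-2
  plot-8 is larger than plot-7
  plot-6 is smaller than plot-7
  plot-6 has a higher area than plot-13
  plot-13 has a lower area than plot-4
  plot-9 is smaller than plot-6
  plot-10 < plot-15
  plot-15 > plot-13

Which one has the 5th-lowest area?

The consecutive relations fix a unique order: plot-10 < plot-13 < plot-4 < plot-14 < plot-9 < plot-6 < plot-2 < plot-7 < plot-8 < plot-15.
Counting 5 from the smallest end gives plot-9.

plot-9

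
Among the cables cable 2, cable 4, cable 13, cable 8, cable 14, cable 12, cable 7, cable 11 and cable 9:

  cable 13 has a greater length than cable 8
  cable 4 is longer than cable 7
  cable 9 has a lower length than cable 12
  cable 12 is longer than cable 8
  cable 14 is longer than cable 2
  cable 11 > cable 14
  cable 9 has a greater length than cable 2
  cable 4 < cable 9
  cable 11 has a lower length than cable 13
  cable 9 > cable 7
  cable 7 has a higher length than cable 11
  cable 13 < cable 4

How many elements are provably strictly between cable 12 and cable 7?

Chaining upward from cable 7 reaches: cable 4, cable 9.
Chaining downward from cable 12 reaches: cable 2, cable 14, cable 8, cable 11, cable 13, cable 4, cable 9.
Strictly between cable 7 and cable 12 are those in both lists: cable 4, cable 9 — 2 elements.

2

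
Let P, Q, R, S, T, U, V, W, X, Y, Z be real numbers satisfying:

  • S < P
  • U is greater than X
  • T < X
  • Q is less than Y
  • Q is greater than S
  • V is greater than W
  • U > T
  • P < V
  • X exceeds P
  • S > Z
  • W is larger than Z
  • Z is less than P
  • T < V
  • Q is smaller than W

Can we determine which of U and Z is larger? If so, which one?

The relevant relations are Z < S; S < P; P < X; X < U.
Together: Z < S < P < X < U.
So U is larger.

U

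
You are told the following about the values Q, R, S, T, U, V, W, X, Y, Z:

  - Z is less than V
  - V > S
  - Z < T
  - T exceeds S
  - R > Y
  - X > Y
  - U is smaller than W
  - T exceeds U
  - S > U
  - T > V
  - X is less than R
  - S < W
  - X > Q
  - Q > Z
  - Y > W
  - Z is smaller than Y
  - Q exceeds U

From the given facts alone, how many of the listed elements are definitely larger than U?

8

Directly above U: S, W, Q, T.
One step further: V, Y, X (7 so far).
One step further: R (8 so far).
Nothing else is reachable above U; 8 in all.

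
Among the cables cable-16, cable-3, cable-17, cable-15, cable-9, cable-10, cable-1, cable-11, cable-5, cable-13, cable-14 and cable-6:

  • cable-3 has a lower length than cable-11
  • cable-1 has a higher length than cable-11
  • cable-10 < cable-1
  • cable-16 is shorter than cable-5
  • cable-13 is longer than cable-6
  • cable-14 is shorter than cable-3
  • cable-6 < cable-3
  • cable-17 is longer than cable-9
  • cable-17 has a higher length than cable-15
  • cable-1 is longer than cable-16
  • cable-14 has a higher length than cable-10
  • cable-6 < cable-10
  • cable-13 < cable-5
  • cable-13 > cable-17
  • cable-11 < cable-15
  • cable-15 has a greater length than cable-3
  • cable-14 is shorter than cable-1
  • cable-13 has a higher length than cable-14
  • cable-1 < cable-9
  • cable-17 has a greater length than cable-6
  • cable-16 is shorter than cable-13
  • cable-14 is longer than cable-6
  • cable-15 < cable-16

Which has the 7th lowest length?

cable-16

Chaining the given pairs: cable-6 < cable-10 < cable-14 < cable-3 < cable-11 < cable-15 < cable-16 < cable-1 < cable-9 < cable-17 < cable-13 < cable-5.
Counting 7 from the smallest end gives cable-16.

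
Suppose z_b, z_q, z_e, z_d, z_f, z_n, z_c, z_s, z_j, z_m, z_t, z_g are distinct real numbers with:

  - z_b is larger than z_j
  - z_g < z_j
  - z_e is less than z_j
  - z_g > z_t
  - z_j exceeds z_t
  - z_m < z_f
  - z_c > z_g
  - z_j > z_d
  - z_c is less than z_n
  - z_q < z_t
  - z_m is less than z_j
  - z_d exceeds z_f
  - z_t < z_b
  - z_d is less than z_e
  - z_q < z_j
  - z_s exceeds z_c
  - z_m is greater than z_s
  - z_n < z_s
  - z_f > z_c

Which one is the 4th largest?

Chaining the given pairs: z_q < z_t < z_g < z_c < z_n < z_s < z_m < z_f < z_d < z_e < z_j < z_b.
Counting 4 from the largest end gives z_d.

z_d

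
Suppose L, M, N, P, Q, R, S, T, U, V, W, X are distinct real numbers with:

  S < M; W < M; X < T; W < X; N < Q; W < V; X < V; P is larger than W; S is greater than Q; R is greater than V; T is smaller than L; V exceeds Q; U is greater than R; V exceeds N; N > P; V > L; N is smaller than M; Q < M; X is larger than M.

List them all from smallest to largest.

Nothing is placed below W, so it is least; from there W < P; P < N; N < Q; Q < S; S < M; M < X; X < T; T < L; L < V; V < R; R < U, each given directly.

W < P < N < Q < S < M < X < T < L < V < R < U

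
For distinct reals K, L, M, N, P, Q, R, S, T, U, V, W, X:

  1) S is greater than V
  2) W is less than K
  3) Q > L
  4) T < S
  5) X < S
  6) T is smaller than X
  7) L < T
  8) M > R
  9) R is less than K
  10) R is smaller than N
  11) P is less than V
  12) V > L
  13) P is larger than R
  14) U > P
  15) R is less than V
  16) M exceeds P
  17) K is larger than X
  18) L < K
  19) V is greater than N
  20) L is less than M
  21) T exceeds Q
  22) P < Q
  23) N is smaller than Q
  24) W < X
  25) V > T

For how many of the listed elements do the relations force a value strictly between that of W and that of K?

The relations place W below K. An element lies strictly between them when it is forced above W and also forced below K.
Above W: {X, S}. Below K: {L, R, N, P, Q, T, X}.
Intersection: {X} — 1.

1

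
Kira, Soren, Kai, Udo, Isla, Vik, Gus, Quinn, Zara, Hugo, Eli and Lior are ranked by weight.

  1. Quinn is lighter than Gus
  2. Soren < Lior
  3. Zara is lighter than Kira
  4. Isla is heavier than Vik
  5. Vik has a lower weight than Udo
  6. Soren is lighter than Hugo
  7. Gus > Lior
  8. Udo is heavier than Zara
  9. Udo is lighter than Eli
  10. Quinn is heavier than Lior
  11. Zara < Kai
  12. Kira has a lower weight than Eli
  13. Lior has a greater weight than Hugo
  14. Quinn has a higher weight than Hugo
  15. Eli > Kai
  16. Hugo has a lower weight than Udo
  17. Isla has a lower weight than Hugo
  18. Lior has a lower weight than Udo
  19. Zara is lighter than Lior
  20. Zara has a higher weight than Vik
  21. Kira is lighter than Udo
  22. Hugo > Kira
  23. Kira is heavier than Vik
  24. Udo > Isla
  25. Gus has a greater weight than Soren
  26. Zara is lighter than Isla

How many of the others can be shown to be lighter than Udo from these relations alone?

7

From Udo the given relations immediately reach Vik, Zara, Isla, Kira, Hugo, Lior.
From those, Soren — 7 in total.
No other element is forced below Udo by the given relations, so the count is 7.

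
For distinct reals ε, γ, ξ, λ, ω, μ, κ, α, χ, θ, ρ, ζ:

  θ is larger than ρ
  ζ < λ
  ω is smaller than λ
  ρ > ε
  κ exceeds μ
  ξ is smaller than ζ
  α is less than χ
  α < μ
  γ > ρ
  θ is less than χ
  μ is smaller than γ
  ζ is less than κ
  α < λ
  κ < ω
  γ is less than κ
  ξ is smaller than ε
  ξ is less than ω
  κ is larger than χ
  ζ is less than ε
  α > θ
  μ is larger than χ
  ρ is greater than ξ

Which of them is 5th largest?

μ

Piecing the relations together gives one ordering: ξ < ζ < ε < ρ < θ < α < χ < μ < γ < κ < ω < λ.
Counting 5 from the largest end gives μ.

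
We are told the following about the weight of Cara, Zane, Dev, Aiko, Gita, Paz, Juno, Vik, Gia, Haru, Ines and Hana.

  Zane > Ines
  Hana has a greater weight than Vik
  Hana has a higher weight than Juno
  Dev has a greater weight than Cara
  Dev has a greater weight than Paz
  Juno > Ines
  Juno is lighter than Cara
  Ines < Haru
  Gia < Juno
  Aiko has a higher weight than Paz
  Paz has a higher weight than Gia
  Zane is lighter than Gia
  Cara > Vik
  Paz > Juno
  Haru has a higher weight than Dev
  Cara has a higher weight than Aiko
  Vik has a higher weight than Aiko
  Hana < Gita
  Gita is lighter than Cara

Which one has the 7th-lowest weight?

Piecing the relations together gives one ordering: Ines < Zane < Gia < Juno < Paz < Aiko < Vik < Hana < Gita < Cara < Dev < Haru.
The 7th smallest is Vik.

Vik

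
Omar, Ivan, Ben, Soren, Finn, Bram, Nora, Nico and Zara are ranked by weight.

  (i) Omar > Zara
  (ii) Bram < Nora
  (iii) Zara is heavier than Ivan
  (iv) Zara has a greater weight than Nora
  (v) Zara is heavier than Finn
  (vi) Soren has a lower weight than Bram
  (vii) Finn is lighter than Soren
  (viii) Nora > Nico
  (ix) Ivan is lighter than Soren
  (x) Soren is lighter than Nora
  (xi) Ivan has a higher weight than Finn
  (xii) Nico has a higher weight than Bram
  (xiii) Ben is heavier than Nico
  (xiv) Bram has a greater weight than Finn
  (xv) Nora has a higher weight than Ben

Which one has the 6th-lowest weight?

The consecutive relations fix a unique order: Finn < Ivan < Soren < Bram < Nico < Ben < Nora < Zara < Omar.
The 6th smallest is Ben.

Ben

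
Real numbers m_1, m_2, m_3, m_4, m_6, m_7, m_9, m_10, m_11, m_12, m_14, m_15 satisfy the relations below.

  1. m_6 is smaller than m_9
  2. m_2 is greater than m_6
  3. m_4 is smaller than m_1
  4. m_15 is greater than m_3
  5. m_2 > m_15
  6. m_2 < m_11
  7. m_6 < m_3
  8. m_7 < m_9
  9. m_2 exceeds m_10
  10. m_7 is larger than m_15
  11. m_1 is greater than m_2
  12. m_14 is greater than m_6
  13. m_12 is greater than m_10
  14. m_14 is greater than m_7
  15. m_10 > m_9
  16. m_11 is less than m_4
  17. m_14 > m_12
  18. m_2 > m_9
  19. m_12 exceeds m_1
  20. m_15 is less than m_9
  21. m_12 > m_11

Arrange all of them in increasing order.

Nothing is placed below m_6, so it is least; from there m_6 < m_3; m_3 < m_15; m_15 < m_7; m_7 < m_9; m_9 < m_10; m_10 < m_2; m_2 < m_11; m_11 < m_4; m_4 < m_1; m_1 < m_12; m_12 < m_14, each given directly.

m_6 < m_3 < m_15 < m_7 < m_9 < m_10 < m_2 < m_11 < m_4 < m_1 < m_12 < m_14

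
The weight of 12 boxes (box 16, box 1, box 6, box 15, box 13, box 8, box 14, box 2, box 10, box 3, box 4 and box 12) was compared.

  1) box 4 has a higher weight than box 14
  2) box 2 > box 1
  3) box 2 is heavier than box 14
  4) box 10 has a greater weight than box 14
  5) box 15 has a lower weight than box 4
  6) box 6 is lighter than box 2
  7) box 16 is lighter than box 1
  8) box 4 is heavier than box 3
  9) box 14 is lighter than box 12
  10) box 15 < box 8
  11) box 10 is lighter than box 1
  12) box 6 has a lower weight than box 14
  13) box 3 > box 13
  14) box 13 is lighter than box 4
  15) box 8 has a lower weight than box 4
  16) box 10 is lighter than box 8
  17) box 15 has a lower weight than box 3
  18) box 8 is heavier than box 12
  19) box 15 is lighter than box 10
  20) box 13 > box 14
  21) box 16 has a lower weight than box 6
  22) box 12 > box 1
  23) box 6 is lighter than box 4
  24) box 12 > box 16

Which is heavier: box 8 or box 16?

box 8

Link the given pairs in sequence: box 16 < box 6; box 6 < box 14; box 14 < box 10; box 10 < box 1; box 1 < box 12; box 12 < box 8.
Chaining these gives box 16 < box 6 < box 14 < box 10 < box 1 < box 12 < box 8.
So box 16 < box 8; box 8 is the heavier of the two.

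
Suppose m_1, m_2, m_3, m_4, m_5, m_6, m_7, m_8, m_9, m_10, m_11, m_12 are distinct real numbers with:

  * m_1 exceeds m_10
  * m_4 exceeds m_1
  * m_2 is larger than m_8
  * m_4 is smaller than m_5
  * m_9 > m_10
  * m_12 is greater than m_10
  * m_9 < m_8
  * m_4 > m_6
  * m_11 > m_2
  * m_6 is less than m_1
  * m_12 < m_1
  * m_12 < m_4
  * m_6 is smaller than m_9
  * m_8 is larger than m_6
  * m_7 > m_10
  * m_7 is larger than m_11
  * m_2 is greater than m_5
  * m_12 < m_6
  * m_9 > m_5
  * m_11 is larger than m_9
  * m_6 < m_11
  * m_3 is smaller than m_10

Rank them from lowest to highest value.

m_3 < m_10 < m_12 < m_6 < m_1 < m_4 < m_5 < m_9 < m_8 < m_2 < m_11 < m_7

The consecutive links are each given: m_3 < m_10; m_10 < m_12; m_12 < m_6; m_6 < m_1; m_1 < m_4; m_4 < m_5; m_5 < m_9; m_9 < m_8; m_8 < m_2; m_2 < m_11; m_11 < m_7.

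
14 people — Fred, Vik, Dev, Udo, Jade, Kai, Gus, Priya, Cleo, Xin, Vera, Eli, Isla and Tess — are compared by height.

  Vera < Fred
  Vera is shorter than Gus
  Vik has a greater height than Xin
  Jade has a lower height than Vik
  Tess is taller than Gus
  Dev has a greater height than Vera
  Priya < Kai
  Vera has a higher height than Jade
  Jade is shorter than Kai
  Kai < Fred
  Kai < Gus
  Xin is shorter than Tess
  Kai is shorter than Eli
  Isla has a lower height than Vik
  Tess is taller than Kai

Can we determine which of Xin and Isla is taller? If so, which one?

undetermined

Following every chain through Isla: above Isla we get Vik.
Xin is not reached, and no chain runs the other way from Xin to Isla.
So the given relations leave the order of Isla and Xin undetermined.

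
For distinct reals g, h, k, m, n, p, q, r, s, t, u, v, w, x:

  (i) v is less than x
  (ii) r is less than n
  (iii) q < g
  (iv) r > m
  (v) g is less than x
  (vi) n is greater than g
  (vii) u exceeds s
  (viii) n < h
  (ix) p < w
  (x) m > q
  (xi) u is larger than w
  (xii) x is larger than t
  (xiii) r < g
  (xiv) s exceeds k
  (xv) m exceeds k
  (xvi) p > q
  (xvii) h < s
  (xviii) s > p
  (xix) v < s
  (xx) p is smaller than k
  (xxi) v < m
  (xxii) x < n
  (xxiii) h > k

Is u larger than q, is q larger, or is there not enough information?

u

q < p and p < k give q < k.
With k < m: q < p < k < m.
With m < r: q < p < k < m < r.
With r < g: q < p < k < m < r < g.
With g < x: q < p < k < m < r < g < x.
With x < n: q < p < k < m < r < g < x < n.
With n < h: q < p < k < m < r < g < x < n < h.
Then h < s extends the chain to s.
Then s < u extends the chain to u.
So u is larger.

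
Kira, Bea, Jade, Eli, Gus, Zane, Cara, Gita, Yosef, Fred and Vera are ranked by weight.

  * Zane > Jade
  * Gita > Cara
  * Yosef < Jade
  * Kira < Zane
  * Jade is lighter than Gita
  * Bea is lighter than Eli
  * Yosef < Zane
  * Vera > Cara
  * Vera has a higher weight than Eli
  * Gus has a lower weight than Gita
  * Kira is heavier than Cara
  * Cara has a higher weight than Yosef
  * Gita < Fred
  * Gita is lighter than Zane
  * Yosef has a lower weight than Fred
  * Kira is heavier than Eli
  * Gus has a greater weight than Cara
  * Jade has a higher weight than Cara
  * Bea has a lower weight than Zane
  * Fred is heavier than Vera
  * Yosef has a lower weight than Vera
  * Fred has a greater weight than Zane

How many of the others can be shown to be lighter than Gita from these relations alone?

Directly below Gita: Cara, Jade, Gus.
One step further: Yosef (4 so far).
Nothing else is reachable below Gita; 4 in all.

4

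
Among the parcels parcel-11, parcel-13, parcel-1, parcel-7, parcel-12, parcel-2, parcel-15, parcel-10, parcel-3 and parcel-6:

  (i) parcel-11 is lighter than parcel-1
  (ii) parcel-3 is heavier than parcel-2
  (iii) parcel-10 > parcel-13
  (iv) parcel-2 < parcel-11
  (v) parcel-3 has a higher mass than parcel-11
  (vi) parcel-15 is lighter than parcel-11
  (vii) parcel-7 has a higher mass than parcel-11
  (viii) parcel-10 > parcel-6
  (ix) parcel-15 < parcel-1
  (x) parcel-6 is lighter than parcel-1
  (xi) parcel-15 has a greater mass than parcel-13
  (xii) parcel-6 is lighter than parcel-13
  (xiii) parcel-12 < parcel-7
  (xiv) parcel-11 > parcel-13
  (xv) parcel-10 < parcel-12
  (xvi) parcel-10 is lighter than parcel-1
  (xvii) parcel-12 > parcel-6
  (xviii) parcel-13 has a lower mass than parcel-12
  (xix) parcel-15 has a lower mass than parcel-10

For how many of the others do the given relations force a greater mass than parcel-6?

From parcel-6 the given relations immediately reach parcel-13, parcel-10, parcel-12, parcel-1.
From those, parcel-15, parcel-11, parcel-7 — 7 in total.
From those, parcel-3 — 8 in total.
No other element is forced above parcel-6 by the given relations, so the count is 8.

8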